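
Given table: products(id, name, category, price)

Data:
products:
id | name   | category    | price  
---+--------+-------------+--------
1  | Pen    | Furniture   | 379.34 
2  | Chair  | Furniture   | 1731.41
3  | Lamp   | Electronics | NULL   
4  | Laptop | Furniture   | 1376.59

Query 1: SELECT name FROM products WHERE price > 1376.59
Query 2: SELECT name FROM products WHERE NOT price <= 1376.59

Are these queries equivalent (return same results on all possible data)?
Yes, equivalent

Both queries return: [('Chair',)]

Reason: Both filter price > 1376.59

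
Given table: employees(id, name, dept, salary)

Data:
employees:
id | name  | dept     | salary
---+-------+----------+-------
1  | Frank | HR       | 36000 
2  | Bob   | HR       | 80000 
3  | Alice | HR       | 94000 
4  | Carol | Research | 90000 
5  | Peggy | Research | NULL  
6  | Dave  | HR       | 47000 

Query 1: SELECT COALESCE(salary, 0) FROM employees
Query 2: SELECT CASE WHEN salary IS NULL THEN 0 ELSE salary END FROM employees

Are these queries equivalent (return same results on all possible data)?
Yes, equivalent

Both queries return: [(0,), (36000,), (47000,), (80000,), (90000,), (94000,)]

Reason: COALESCE vs CASE for NULL handling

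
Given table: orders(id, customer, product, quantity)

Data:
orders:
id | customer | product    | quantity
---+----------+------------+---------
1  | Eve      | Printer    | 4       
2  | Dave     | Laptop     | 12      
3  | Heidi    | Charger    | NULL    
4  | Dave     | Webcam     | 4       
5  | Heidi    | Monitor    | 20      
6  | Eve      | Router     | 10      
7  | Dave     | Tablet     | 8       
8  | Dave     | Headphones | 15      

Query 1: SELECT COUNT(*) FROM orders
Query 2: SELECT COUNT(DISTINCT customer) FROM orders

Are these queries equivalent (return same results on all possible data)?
No, not equivalent

Query 1 returns: [(8,)]
Query 2 returns: [(3,)]

Reason: COUNT(*) counts rows, COUNT(DISTINCT customer) counts unique customers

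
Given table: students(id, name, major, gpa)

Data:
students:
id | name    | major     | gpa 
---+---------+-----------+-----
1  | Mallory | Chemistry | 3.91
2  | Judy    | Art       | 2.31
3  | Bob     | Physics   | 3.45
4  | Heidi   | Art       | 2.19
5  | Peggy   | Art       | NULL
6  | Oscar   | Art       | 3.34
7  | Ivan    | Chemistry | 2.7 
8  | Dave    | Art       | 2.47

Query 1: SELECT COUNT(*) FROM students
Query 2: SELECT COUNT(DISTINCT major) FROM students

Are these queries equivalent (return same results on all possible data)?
No, not equivalent

Query 1 returns: [(8,)]
Query 2 returns: [(3,)]

Reason: COUNT(*) counts rows, COUNT(DISTINCT major) counts unique majors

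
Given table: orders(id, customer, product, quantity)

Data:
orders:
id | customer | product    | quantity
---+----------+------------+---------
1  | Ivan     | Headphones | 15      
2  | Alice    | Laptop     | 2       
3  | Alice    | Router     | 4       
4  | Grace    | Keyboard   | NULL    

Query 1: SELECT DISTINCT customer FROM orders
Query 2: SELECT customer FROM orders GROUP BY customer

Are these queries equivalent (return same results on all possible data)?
Yes, equivalent

Both queries return: [('Alice',), ('Grace',), ('Ivan',)]

Reason: Both get unique customers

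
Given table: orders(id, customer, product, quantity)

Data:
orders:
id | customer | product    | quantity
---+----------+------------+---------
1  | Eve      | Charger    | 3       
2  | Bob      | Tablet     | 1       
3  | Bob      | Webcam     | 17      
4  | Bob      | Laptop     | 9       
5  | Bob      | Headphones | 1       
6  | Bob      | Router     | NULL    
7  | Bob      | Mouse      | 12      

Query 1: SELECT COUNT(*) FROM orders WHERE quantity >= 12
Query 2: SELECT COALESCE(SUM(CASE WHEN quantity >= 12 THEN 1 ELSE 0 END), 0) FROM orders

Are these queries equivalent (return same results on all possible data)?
Yes, equivalent

Both queries return: [(2,)]

Reason: COUNT with WHERE vs conditional SUM (COALESCE handles empty-table NULL)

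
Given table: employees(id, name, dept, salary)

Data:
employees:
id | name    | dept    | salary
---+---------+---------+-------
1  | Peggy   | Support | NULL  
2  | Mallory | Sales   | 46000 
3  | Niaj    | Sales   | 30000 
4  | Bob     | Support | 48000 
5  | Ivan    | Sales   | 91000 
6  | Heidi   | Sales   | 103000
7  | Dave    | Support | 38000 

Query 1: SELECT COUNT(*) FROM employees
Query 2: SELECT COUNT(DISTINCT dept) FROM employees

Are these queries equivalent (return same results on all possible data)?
No, not equivalent

Query 1 returns: [(7,)]
Query 2 returns: [(2,)]

Reason: COUNT(*) counts rows, COUNT(DISTINCT dept) counts unique depts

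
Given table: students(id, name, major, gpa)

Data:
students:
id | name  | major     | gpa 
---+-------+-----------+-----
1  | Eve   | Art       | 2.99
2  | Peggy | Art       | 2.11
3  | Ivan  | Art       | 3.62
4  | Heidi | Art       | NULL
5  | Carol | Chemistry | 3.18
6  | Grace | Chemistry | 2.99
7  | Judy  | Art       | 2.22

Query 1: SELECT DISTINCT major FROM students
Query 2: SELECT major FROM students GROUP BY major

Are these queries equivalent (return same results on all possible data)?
Yes, equivalent

Both queries return: [('Art',), ('Chemistry',)]

Reason: Both get unique majors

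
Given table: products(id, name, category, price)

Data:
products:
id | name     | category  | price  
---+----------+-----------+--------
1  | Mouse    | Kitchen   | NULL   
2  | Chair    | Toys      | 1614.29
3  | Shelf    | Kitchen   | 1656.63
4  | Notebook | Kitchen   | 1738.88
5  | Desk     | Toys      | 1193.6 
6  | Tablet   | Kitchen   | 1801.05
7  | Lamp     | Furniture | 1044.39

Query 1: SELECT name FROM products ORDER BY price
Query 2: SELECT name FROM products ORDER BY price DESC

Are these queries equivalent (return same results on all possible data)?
No, not equivalent

Query 1 returns: [('Mouse',), ('Lamp',), ('Desk',), ('Chair',), ('Shelf',), ('Notebook',), ('Tablet',)]
Query 2 returns: [('Tablet',), ('Notebook',), ('Shelf',), ('Chair',), ('Desk',), ('Lamp',), ('Mouse',)]

Reason: ASC vs DESC gives opposite ordering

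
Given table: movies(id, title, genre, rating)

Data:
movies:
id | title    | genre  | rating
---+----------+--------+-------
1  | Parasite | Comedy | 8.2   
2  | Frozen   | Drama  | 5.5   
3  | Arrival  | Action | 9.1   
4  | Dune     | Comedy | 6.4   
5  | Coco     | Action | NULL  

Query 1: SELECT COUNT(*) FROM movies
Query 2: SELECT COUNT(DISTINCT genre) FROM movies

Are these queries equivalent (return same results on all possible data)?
No, not equivalent

Query 1 returns: [(5,)]
Query 2 returns: [(3,)]

Reason: COUNT(*) counts rows, COUNT(DISTINCT genre) counts unique genres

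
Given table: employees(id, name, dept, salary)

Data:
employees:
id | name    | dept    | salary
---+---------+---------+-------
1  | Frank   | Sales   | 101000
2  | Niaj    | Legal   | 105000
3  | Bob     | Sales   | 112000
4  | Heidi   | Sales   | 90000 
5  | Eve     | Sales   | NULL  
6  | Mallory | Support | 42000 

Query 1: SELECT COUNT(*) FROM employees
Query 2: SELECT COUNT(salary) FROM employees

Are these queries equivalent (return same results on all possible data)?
No, not equivalent

Query 1 returns: [(6,)]
Query 2 returns: [(5,)]

Reason: COUNT(*) includes NULLs, COUNT(column) excludes them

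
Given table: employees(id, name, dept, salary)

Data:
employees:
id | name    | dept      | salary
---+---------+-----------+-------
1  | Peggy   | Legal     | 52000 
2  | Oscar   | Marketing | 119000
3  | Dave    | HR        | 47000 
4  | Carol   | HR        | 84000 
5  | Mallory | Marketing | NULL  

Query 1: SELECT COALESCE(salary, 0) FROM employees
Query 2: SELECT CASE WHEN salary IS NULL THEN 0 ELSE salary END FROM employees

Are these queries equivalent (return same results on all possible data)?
Yes, equivalent

Both queries return: [(0,), (47000,), (52000,), (84000,), (119000,)]

Reason: COALESCE vs CASE for NULL handling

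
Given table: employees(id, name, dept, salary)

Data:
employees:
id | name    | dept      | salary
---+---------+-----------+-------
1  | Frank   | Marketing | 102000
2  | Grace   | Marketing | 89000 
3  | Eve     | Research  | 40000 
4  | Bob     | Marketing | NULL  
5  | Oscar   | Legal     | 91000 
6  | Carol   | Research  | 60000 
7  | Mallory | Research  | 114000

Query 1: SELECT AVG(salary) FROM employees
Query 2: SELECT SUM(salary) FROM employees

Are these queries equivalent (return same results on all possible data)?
No, not equivalent

Query 1 returns: [(82666.66666666667,)]
Query 2 returns: [(496000,)]

Reason: AVG vs SUM give different aggregate values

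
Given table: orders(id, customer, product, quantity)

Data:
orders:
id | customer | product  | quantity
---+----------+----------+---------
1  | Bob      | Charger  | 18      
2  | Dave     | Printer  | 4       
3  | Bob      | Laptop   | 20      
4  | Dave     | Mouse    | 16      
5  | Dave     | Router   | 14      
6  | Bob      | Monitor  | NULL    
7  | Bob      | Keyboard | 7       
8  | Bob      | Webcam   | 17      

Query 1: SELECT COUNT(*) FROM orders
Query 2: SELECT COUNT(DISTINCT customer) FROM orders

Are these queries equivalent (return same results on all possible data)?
No, not equivalent

Query 1 returns: [(8,)]
Query 2 returns: [(2,)]

Reason: COUNT(*) counts rows, COUNT(DISTINCT customer) counts unique customers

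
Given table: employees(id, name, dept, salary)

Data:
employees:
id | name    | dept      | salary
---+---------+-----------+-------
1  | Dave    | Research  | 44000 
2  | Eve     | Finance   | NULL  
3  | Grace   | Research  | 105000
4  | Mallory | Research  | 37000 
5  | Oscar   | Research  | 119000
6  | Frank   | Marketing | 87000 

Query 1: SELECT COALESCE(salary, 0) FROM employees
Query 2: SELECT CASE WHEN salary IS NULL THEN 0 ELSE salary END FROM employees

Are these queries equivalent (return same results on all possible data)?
Yes, equivalent

Both queries return: [(0,), (37000,), (44000,), (87000,), (105000,), (119000,)]

Reason: COALESCE vs CASE for NULL handling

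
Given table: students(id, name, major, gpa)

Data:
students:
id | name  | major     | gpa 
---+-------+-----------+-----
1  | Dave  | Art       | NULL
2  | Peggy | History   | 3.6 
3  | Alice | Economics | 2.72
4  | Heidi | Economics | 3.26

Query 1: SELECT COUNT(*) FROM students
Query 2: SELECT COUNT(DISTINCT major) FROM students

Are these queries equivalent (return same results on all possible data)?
No, not equivalent

Query 1 returns: [(4,)]
Query 2 returns: [(3,)]

Reason: COUNT(*) counts rows, COUNT(DISTINCT major) counts unique majors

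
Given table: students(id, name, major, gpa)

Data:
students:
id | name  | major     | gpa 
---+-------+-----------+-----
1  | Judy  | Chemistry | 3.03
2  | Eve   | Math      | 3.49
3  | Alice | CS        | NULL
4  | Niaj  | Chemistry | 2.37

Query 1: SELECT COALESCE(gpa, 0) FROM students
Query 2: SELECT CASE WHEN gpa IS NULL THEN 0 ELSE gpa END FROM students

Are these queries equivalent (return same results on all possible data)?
Yes, equivalent

Both queries return: [(0,), (2.37,), (3.03,), (3.49,)]

Reason: COALESCE vs CASE for NULL handling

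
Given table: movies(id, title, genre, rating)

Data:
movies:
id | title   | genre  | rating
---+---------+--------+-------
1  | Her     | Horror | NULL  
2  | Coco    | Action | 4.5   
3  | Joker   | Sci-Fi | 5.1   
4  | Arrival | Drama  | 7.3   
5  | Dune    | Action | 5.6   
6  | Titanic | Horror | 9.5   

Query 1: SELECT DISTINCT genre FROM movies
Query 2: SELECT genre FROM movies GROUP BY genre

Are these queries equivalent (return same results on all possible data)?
Yes, equivalent

Both queries return: [('Action',), ('Drama',), ('Horror',), ('Sci-Fi',)]

Reason: Both get unique genres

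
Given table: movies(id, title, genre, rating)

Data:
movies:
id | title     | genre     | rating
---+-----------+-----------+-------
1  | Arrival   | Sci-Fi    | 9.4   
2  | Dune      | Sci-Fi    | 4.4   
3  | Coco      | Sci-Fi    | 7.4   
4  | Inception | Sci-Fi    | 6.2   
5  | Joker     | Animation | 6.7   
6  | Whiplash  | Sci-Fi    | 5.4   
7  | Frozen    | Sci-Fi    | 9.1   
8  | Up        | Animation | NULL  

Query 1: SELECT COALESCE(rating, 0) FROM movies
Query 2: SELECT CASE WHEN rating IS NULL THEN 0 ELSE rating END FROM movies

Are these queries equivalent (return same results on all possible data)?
Yes, equivalent

Both queries return: [(0,), (4.4,), (5.4,), (6.2,), (6.7,), (7.4,), (9.1,), (9.4,)]

Reason: COALESCE vs CASE for NULL handling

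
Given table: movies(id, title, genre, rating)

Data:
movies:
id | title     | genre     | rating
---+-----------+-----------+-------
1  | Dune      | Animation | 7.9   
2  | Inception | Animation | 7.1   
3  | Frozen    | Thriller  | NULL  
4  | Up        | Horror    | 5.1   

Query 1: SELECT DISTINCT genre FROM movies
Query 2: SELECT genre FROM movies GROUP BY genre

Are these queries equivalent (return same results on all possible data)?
Yes, equivalent

Both queries return: [('Animation',), ('Horror',), ('Thriller',)]

Reason: Both get unique genres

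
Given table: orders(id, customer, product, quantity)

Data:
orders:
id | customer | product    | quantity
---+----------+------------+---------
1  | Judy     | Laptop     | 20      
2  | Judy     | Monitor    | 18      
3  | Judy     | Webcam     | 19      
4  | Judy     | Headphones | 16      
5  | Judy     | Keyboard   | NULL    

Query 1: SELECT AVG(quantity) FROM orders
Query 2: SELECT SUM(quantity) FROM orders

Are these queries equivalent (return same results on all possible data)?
No, not equivalent

Query 1 returns: [(18.25,)]
Query 2 returns: [(73,)]

Reason: AVG vs SUM give different aggregate values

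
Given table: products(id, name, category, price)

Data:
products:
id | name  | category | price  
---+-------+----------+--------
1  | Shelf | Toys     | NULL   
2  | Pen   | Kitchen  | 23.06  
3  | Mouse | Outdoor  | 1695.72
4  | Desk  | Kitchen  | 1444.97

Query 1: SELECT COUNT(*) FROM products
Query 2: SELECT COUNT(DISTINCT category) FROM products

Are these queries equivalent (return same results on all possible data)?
No, not equivalent

Query 1 returns: [(4,)]
Query 2 returns: [(3,)]

Reason: COUNT(*) counts rows, COUNT(DISTINCT category) counts unique categorys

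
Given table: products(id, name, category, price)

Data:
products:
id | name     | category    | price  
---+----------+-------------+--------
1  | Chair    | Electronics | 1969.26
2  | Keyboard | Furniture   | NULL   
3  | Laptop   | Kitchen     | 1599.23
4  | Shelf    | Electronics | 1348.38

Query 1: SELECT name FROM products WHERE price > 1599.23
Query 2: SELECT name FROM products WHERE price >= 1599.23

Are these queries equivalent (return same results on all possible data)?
No, not equivalent

Query 1 returns: [('Chair',)]
Query 2 returns: [('Chair',), ('Laptop',)]

Reason: > vs >= gives different results when price = 1599.23 exists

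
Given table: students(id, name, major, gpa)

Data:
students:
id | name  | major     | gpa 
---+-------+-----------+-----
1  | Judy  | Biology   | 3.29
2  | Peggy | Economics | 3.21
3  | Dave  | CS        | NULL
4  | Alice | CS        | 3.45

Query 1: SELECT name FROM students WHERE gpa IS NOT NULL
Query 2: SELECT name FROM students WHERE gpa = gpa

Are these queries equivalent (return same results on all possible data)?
Yes, equivalent

Both queries return: [('Alice',), ('Judy',), ('Peggy',)]

Reason: IS NOT NULL vs self-equality (both exclude NULLs)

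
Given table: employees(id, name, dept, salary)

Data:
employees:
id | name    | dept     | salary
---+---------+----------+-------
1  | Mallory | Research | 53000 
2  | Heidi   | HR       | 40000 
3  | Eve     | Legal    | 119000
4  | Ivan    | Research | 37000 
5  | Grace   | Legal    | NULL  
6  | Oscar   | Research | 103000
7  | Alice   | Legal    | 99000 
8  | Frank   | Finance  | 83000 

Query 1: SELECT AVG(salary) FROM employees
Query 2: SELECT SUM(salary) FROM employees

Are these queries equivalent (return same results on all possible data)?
No, not equivalent

Query 1 returns: [(76285.71428571429,)]
Query 2 returns: [(534000,)]

Reason: AVG vs SUM give different aggregate values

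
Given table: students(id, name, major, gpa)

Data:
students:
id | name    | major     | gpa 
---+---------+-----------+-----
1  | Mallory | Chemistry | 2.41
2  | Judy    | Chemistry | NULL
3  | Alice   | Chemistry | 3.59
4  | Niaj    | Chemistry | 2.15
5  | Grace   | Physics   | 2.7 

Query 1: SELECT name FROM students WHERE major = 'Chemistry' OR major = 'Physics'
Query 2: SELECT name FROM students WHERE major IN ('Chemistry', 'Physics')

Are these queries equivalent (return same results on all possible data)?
Yes, equivalent

Both queries return: [('Alice',), ('Grace',), ('Judy',), ('Mallory',), ('Niaj',)]

Reason: OR vs IN are equivalent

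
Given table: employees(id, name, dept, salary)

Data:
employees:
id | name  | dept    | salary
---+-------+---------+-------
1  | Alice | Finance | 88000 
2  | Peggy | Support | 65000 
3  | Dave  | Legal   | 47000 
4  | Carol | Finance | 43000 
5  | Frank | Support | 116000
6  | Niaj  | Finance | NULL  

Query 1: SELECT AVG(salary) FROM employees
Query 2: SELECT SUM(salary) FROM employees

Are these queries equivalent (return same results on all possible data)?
No, not equivalent

Query 1 returns: [(71800.0,)]
Query 2 returns: [(359000,)]

Reason: AVG vs SUM give different aggregate values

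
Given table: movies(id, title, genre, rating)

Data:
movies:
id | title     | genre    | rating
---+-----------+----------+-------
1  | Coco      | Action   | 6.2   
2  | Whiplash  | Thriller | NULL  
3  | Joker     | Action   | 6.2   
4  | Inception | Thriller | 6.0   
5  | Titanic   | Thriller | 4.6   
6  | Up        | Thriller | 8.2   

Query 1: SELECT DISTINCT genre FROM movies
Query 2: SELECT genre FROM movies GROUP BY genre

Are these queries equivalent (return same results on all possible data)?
Yes, equivalent

Both queries return: [('Action',), ('Thriller',)]

Reason: Both get unique genres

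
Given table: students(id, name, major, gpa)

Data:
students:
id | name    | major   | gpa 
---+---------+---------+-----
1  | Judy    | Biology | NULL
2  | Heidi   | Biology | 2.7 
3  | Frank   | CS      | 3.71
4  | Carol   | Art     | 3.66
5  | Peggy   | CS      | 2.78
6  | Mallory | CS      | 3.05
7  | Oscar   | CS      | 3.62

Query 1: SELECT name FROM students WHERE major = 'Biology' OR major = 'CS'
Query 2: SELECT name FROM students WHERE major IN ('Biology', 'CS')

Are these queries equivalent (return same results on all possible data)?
Yes, equivalent

Both queries return: [('Frank',), ('Heidi',), ('Judy',), ('Mallory',), ('Oscar',), ('Peggy',)]

Reason: OR vs IN are equivalent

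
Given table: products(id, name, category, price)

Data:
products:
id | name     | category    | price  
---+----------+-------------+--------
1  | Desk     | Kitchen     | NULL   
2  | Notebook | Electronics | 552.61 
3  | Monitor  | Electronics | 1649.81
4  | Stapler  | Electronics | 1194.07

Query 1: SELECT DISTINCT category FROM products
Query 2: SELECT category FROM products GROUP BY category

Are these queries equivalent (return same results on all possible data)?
Yes, equivalent

Both queries return: [('Electronics',), ('Kitchen',)]

Reason: Both get unique categorys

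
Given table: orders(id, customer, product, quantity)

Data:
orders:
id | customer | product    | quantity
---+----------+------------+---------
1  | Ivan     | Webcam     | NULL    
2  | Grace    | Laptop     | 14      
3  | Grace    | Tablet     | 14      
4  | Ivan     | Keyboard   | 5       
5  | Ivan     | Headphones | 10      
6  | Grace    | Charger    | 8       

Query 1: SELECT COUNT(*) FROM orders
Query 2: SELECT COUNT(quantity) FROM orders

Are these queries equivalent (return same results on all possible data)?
No, not equivalent

Query 1 returns: [(6,)]
Query 2 returns: [(5,)]

Reason: COUNT(*) includes NULLs, COUNT(column) excludes them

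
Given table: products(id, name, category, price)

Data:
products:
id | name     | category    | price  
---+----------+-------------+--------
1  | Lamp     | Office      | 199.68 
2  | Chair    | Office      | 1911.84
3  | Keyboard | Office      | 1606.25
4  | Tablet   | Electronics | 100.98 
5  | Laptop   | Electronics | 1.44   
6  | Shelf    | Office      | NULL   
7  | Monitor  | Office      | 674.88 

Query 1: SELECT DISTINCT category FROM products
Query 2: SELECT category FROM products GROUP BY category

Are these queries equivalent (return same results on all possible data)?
Yes, equivalent

Both queries return: [('Electronics',), ('Office',)]

Reason: Both get unique categorys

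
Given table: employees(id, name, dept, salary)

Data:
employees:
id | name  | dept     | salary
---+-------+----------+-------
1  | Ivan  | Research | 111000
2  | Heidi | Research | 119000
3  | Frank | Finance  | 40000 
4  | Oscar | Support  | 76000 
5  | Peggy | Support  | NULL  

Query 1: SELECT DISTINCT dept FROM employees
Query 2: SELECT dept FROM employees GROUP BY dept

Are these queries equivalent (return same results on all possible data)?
Yes, equivalent

Both queries return: [('Finance',), ('Research',), ('Support',)]

Reason: Both get unique depts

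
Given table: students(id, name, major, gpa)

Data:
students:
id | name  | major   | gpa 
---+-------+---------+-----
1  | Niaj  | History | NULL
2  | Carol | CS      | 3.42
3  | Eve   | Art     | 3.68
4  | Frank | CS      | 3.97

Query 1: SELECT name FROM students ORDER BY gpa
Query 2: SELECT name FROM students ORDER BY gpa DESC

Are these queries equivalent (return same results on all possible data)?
No, not equivalent

Query 1 returns: [('Niaj',), ('Carol',), ('Eve',), ('Frank',)]
Query 2 returns: [('Frank',), ('Eve',), ('Carol',), ('Niaj',)]

Reason: ASC vs DESC gives opposite ordering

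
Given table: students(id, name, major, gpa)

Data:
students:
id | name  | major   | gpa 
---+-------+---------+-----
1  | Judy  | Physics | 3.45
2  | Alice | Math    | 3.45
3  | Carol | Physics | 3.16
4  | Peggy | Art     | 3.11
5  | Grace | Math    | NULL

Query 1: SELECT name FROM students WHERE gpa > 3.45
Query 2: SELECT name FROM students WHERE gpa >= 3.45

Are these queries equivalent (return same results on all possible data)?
No, not equivalent

Query 1 returns: []
Query 2 returns: [('Judy',), ('Alice',)]

Reason: > vs >= gives different results when gpa = 3.45 exists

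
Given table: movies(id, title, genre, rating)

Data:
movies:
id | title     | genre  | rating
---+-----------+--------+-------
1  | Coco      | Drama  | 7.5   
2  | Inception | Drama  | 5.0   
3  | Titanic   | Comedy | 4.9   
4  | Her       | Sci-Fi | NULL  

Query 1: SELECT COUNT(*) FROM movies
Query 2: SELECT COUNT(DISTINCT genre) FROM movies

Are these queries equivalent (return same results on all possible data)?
No, not equivalent

Query 1 returns: [(4,)]
Query 2 returns: [(3,)]

Reason: COUNT(*) counts rows, COUNT(DISTINCT genre) counts unique genres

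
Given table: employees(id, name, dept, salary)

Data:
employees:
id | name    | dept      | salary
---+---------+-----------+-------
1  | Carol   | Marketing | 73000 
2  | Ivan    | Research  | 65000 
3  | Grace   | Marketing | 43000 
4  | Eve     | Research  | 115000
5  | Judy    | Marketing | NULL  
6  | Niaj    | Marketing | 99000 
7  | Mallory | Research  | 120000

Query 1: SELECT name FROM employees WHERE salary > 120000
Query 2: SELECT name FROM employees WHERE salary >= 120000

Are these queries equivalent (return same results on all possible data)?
No, not equivalent

Query 1 returns: []
Query 2 returns: [('Mallory',)]

Reason: > vs >= gives different results when salary = 120000 exists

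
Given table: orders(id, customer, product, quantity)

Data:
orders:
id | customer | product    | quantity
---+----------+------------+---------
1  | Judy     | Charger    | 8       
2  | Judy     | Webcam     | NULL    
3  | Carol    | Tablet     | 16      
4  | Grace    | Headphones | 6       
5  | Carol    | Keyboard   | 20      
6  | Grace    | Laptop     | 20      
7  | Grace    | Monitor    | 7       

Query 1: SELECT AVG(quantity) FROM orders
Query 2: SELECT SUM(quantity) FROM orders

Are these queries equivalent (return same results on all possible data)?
No, not equivalent

Query 1 returns: [(12.833333333333334,)]
Query 2 returns: [(77,)]

Reason: AVG vs SUM give different aggregate values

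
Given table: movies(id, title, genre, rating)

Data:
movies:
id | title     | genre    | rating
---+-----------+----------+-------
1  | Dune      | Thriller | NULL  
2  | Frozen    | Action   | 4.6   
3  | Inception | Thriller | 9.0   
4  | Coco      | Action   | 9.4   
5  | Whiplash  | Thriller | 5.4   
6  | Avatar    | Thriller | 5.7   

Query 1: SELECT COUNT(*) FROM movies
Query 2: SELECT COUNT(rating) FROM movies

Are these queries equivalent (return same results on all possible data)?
No, not equivalent

Query 1 returns: [(6,)]
Query 2 returns: [(5,)]

Reason: COUNT(*) includes NULLs, COUNT(column) excludes them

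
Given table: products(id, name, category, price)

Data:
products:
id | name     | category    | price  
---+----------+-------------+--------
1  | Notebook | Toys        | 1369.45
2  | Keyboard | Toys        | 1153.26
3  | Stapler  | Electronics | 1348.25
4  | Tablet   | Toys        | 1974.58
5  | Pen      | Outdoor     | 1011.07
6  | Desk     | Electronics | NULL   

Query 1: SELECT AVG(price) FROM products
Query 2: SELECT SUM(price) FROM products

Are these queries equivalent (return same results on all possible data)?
No, not equivalent

Query 1 returns: [(1371.322,)]
Query 2 returns: [(6856.61,)]

Reason: AVG vs SUM give different aggregate values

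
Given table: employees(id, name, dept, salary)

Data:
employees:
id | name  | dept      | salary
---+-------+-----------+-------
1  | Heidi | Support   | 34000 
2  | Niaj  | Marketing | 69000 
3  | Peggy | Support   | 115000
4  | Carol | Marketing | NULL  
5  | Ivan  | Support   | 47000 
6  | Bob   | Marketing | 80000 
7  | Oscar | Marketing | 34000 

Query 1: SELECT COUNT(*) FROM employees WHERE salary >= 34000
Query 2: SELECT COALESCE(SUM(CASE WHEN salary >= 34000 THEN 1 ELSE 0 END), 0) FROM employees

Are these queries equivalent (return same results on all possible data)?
Yes, equivalent

Both queries return: [(6,)]

Reason: COUNT with WHERE vs conditional SUM (COALESCE handles empty-table NULL)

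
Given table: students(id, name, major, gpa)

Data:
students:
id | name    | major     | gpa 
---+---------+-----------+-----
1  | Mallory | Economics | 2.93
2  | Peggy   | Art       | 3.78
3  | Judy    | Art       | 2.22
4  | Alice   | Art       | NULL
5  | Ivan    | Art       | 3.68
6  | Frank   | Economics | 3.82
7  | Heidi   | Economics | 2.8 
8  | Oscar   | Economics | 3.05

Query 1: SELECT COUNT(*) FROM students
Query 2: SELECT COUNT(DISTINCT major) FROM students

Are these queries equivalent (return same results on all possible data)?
No, not equivalent

Query 1 returns: [(8,)]
Query 2 returns: [(2,)]

Reason: COUNT(*) counts rows, COUNT(DISTINCT major) counts unique majors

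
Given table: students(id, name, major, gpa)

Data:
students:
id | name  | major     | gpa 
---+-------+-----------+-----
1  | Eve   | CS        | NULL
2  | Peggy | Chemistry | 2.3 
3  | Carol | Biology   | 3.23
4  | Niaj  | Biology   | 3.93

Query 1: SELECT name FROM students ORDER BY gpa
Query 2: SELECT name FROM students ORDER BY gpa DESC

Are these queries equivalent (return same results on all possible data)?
No, not equivalent

Query 1 returns: [('Eve',), ('Peggy',), ('Carol',), ('Niaj',)]
Query 2 returns: [('Niaj',), ('Carol',), ('Peggy',), ('Eve',)]

Reason: ASC vs DESC gives opposite ordering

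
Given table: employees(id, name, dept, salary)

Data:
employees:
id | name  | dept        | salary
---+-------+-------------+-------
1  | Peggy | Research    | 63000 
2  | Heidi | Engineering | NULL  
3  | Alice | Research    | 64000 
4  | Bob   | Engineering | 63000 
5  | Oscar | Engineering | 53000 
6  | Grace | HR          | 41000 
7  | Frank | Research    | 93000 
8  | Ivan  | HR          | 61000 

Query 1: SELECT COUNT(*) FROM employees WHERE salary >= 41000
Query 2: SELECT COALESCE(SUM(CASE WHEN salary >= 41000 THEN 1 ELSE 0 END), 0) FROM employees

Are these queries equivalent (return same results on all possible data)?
Yes, equivalent

Both queries return: [(7,)]

Reason: COUNT with WHERE vs conditional SUM (COALESCE handles empty-table NULL)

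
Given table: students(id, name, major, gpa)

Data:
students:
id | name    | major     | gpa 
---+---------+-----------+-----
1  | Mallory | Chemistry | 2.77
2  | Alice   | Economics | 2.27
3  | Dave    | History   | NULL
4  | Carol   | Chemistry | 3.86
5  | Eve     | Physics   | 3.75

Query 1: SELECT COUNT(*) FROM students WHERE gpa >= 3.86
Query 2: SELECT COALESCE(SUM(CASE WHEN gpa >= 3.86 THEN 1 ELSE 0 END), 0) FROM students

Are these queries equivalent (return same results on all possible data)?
Yes, equivalent

Both queries return: [(1,)]

Reason: COUNT with WHERE vs conditional SUM (COALESCE handles empty-table NULL)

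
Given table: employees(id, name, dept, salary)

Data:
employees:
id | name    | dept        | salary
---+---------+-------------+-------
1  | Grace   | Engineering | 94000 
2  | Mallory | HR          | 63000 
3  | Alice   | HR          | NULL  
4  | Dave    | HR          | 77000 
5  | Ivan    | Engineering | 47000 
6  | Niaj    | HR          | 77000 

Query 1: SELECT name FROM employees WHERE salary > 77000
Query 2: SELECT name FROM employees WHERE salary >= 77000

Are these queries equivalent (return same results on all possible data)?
No, not equivalent

Query 1 returns: [('Grace',)]
Query 2 returns: [('Grace',), ('Dave',), ('Niaj',)]

Reason: > vs >= gives different results when salary = 77000 exists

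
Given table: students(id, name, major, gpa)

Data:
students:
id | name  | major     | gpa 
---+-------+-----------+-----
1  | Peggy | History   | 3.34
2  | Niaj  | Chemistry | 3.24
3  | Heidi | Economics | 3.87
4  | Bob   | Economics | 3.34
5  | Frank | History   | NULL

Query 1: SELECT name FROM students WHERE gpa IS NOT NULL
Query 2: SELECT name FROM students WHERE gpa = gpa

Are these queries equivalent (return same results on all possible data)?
Yes, equivalent

Both queries return: [('Bob',), ('Heidi',), ('Niaj',), ('Peggy',)]

Reason: IS NOT NULL vs self-equality (both exclude NULLs)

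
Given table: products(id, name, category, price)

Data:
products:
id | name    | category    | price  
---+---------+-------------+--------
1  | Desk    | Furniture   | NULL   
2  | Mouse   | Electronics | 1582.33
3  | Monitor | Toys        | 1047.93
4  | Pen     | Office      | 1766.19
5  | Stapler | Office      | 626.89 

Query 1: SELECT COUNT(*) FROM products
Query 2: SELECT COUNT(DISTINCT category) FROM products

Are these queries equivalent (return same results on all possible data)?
No, not equivalent

Query 1 returns: [(5,)]
Query 2 returns: [(4,)]

Reason: COUNT(*) counts rows, COUNT(DISTINCT category) counts unique categorys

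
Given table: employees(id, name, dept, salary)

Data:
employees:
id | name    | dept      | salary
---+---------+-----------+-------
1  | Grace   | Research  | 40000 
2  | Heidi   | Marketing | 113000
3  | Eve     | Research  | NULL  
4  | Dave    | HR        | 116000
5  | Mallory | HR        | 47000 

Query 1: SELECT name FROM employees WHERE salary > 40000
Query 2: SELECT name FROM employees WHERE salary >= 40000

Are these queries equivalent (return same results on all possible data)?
No, not equivalent

Query 1 returns: [('Heidi',), ('Dave',), ('Mallory',)]
Query 2 returns: [('Grace',), ('Heidi',), ('Dave',), ('Mallory',)]

Reason: > vs >= gives different results when salary = 40000 exists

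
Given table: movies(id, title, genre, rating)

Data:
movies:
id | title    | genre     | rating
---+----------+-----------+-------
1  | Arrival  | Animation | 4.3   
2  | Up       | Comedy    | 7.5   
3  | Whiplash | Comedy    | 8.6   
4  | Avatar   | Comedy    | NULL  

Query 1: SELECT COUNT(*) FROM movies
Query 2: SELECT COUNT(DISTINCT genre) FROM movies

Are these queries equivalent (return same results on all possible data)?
No, not equivalent

Query 1 returns: [(4,)]
Query 2 returns: [(2,)]

Reason: COUNT(*) counts rows, COUNT(DISTINCT genre) counts unique genres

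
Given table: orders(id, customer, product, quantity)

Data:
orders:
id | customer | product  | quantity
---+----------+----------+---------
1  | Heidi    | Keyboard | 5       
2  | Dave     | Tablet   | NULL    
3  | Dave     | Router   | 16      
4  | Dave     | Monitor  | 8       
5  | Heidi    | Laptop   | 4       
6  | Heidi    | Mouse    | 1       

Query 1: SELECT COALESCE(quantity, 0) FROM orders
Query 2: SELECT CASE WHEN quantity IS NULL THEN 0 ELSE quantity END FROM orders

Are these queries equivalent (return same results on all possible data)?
Yes, equivalent

Both queries return: [(0,), (1,), (4,), (5,), (8,), (16,)]

Reason: COALESCE vs CASE for NULL handling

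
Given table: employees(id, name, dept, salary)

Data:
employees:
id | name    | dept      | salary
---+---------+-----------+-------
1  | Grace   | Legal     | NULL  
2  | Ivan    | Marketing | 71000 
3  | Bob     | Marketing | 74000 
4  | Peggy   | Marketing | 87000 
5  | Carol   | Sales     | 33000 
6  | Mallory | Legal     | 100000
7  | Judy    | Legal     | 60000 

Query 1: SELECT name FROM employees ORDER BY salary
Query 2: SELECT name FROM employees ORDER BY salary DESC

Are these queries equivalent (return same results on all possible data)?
No, not equivalent

Query 1 returns: [('Grace',), ('Carol',), ('Judy',), ('Ivan',), ('Bob',), ('Peggy',), ('Mallory',)]
Query 2 returns: [('Mallory',), ('Peggy',), ('Bob',), ('Ivan',), ('Judy',), ('Carol',), ('Grace',)]

Reason: ASC vs DESC gives opposite ordering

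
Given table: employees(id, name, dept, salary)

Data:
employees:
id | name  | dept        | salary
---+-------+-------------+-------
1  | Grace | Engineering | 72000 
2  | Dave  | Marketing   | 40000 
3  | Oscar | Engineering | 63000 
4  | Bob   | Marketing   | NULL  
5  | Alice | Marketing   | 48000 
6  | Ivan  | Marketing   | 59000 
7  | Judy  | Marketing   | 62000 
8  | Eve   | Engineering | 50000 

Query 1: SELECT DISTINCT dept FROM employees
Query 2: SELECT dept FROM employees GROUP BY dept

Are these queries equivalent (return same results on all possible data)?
Yes, equivalent

Both queries return: [('Engineering',), ('Marketing',)]

Reason: Both get unique depts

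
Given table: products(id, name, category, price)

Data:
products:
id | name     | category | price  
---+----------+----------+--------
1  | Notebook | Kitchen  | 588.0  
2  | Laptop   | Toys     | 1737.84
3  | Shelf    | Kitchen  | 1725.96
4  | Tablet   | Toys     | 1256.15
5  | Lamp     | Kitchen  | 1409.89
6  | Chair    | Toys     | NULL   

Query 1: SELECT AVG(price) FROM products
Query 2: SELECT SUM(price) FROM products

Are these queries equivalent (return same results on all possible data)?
No, not equivalent

Query 1 returns: [(1343.568,)]
Query 2 returns: [(6717.84,)]

Reason: AVG vs SUM give different aggregate values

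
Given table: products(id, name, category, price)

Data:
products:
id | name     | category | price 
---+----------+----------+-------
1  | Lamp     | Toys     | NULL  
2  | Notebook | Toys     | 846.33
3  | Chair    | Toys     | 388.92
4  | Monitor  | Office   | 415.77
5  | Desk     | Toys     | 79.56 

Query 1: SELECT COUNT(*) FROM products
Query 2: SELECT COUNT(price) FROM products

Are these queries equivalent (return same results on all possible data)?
No, not equivalent

Query 1 returns: [(5,)]
Query 2 returns: [(4,)]

Reason: COUNT(*) includes NULLs, COUNT(column) excludes them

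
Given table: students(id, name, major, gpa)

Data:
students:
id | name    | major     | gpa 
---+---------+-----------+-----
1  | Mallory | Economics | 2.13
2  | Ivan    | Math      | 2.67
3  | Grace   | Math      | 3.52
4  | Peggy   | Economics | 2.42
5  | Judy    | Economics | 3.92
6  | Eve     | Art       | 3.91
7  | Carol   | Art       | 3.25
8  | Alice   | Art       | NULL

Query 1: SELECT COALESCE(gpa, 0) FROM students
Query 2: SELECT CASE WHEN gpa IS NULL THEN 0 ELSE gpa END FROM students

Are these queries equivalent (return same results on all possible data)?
Yes, equivalent

Both queries return: [(0,), (2.13,), (2.42,), (2.67,), (3.25,), (3.52,), (3.91,), (3.92,)]

Reason: COALESCE vs CASE for NULL handling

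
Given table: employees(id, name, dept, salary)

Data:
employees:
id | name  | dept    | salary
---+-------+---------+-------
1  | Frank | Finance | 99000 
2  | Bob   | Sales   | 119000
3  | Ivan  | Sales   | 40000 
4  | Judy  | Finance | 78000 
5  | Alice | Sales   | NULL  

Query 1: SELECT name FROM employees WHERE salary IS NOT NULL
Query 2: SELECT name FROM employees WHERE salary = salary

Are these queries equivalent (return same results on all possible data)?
Yes, equivalent

Both queries return: [('Bob',), ('Frank',), ('Ivan',), ('Judy',)]

Reason: IS NOT NULL vs self-equality (both exclude NULLs)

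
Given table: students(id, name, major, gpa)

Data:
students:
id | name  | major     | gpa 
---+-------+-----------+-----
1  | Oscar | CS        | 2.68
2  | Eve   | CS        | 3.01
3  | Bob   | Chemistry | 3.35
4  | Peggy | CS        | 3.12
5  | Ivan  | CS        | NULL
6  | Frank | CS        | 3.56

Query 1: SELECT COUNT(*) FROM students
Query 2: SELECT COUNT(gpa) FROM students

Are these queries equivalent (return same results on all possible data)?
No, not equivalent

Query 1 returns: [(6,)]
Query 2 returns: [(5,)]

Reason: COUNT(*) includes NULLs, COUNT(column) excludes them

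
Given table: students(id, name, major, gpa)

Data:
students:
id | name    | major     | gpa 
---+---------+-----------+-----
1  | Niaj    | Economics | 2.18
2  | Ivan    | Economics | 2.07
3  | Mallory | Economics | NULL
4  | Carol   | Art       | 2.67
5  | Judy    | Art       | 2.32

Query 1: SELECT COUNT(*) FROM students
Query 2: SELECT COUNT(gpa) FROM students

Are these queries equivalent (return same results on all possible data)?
No, not equivalent

Query 1 returns: [(5,)]
Query 2 returns: [(4,)]

Reason: COUNT(*) includes NULLs, COUNT(column) excludes them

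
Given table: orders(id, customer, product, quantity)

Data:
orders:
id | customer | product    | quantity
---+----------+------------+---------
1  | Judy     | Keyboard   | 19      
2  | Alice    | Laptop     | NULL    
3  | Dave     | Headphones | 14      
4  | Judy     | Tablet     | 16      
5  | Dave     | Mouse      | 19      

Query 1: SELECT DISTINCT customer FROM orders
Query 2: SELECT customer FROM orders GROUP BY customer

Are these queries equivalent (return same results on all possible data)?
Yes, equivalent

Both queries return: [('Alice',), ('Dave',), ('Judy',)]

Reason: Both get unique customers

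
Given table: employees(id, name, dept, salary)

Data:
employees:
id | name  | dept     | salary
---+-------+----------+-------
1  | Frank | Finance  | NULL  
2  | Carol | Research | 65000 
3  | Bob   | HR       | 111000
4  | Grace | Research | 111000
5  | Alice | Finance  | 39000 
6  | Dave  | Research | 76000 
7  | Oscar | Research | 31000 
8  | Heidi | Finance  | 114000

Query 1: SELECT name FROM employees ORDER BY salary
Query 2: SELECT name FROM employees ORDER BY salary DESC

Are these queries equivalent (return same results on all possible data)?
No, not equivalent

Query 1 returns: [('Frank',), ('Oscar',), ('Alice',), ('Carol',), ('Dave',), ('Bob',), ('Grace',), ('Heidi',)]
Query 2 returns: [('Heidi',), ('Bob',), ('Grace',), ('Dave',), ('Carol',), ('Alice',), ('Oscar',), ('Frank',)]

Reason: ASC vs DESC gives opposite ordering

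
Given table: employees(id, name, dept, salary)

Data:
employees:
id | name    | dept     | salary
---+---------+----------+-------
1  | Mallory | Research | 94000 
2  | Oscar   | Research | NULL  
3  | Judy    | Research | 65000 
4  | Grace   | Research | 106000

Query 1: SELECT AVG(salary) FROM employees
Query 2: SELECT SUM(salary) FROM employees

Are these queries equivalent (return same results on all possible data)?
No, not equivalent

Query 1 returns: [(88333.33333333333,)]
Query 2 returns: [(265000,)]

Reason: AVG vs SUM give different aggregate values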